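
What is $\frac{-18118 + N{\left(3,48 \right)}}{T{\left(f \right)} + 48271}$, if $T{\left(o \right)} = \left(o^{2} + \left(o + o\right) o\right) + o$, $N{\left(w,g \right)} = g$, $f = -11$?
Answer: $- \frac{18070}{48623} \approx -0.37163$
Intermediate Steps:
$T{\left(o \right)} = o + 3 o^{2}$ ($T{\left(o \right)} = \left(o^{2} + 2 o o\right) + o = \left(o^{2} + 2 o^{2}\right) + o = 3 o^{2} + o = o + 3 o^{2}$)
$\frac{-18118 + N{\left(3,48 \right)}}{T{\left(f \right)} + 48271} = \frac{-18118 + 48}{- 11 \left(1 + 3 \left(-11\right)\right) + 48271} = - \frac{18070}{- 11 \left(1 - 33\right) + 48271} = - \frac{18070}{\left(-11\right) \left(-32\right) + 48271} = - \frac{18070}{352 + 48271} = - \frac{18070}{48623}$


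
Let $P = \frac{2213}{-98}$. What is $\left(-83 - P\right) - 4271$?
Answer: $- \frac{424479}{98} \approx -4331.4$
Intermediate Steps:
$P = - \frac{2213}{98}$ ($P = 2213 \left(- \frac{1}{98}\right) = - \frac{2213}{98} \approx -22.582$)
$\left(-83 - P\right) - 4271 = \left(-83 - - \frac{2213}{98}\right) - 4271 = \left(-83 + \frac{2213}{98}\right) - 4271 = - \frac{5921}{98} - 4271 = - \frac{424479}{98}$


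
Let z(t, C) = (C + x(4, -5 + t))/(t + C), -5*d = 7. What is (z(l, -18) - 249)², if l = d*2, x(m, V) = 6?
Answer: 41718681/676 ≈ 61714.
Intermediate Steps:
d = -7/5 (d = -⅕*7 = -7/5 ≈ -1.4000)
l = -14/5 (l = -7/5*2 = -14/5 ≈ -2.8000)
z(t, C) = (6 + C)/(C + t) (z(t, C) = (C + 6)/(t + C) = (6 + C)/(C + t))
(z(l, -18) - 249)² = ((6 - 18)/(-18 - 14/5) - 249)² = (-12/(-104/5) - 249)² = (-5/104*(-12) - 249)² = (15/26 - 249)² = (-6459/26)² = 41718681/676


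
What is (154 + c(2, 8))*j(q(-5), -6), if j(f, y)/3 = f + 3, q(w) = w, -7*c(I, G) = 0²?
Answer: -924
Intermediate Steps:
c(I, G) = 0 (c(I, G) = -⅐*0² = -⅐*0 = 0)
j(f, y) = 9 + 3*f (j(f, y) = 3*(f + 3) = 3*(3 + f) = 9 + 3*f)
(154 + c(2, 8))*j(q(-5), -6) = (154 + 0)*(9 + 3*(-5)) = 154*(9 - 15) = 154*(-6) = -924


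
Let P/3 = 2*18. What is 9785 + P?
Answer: 9893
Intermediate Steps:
P = 108 (P = 3*(2*18) = 3*36 = 108)
9785 + P = 9785 + 108 = 9893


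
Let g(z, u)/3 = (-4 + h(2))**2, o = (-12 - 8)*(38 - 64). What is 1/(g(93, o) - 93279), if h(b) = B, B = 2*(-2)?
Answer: -1/93087 ≈ -1.0743e-5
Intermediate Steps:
o = 520 (o = -20*(-26) = 520)
B = -4
h(b) = -4
g(z, u) = 192 (g(z, u) = 3*(-4 - 4)**2 = 3*(-8)**2 = 3*64 = 192)
1/(g(93, o) - 93279) = 1/(192 - 93279) = 1/(-93087) = -1/93087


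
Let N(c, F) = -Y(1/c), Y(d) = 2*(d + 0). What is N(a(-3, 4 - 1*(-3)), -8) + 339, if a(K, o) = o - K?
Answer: 1694/5 ≈ 338.80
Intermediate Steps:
Y(d) = 2*d
N(c, F) = -2/c
N(a(-3, 4 - 1*(-3)), -8) + 339 = -2/((4 - 1*(-3)) - 1*(-3)) + 339 = -2/((4 + 3) + 3) + 339 = -2/(7 + 3) + 339 = -2/10 + 339 = -2*⅒ + 339 = -⅕ + 339 = 1694/5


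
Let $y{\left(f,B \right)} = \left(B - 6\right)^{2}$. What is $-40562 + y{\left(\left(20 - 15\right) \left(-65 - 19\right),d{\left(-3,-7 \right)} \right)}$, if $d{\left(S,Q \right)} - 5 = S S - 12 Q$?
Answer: $-32098$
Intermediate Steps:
$d{\left(S,Q \right)} = 5 + S^{2} - 12 Q$ ($d{\left(S,Q \right)} = 5 - \left(12 Q - S S\right) = 5 - \left(- S^{2} + 12 Q\right) = 5 + S^{2} - 12 Q$)
$y{\left(f,B \right)} = \left(-6 + B\right)^{2}$
$-40562 + y{\left(\left(20 - 15\right) \left(-65 - 19\right),d{\left(-3,-7 \right)} \right)} = -40562 + \left(-6 + \left(5 + \left(-3\right)^{2} - -84\right)\right)^{2} = -40562 + \left(-6 + \left(5 + 9 + 84\right)\right)^{2} = -40562 + \left(-6 + 98\right)^{2} = -40562 + 92^{2} = -40562 + 8464 = -32098$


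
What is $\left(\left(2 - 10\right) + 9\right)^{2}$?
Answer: $1$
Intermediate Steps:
$\left(\left(2 - 10\right) + 9\right)^{2} = \left(-8 + 9\right)^{2} = 1^{2} = 1$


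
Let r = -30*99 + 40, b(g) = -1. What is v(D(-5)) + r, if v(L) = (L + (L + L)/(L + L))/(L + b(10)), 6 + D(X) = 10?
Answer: -8785/3 ≈ -2928.3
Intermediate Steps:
r = -2930 (r = -2970 + 40 = -2930)
D(X) = 4 (D(X) = -6 + 10 = 4)
v(L) = (1 + L)/(-1 + L) (v(L) = (L + (L + L)/(L + L))/(L - 1) = (L + (2*L)/((2*L)))/(-1 + L) = (L + (2*L)*(1/(2*L)))/(-1 + L) = (L + 1)/(-1 + L) = (1 + L)/(-1 + L))
v(D(-5)) + r = (1 + 4)/(-1 + 4) - 2930 = 5/3 - 2930 = -8785/3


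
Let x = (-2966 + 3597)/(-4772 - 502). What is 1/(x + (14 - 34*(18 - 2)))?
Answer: -5274/2795851 ≈ -0.0018864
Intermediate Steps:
x = -631/5274 (x = 631/(-5274) = 631*(-1/5274) = -631/5274 ≈ -0.11964)
1/(x + (14 - 34*(18 - 2))) = 1/(-631/5274 + (14 - 34*(18 - 2))) = 1/(-631/5274 + (14 - 34*16)) = 1/(-631/5274 + (14 - 544)) = 1/(-631/5274 - 530) = 1/(-2795851/5274) = -5274/2795851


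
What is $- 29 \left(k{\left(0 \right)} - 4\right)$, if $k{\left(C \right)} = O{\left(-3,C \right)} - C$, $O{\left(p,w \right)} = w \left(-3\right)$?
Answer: $116$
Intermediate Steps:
$O{\left(p,w \right)} = - 3 w$
$k{\left(C \right)} = - 4 C$ ($k{\left(C \right)} = - 3 C - C = - 4 C$)
$- 29 \left(k{\left(0 \right)} - 4\right) = - 29 \left(\left(-4\right) 0 - 4\right) = - 29 \left(0 - 4\right) = \left(-29\right) \left(-4\right) = 116$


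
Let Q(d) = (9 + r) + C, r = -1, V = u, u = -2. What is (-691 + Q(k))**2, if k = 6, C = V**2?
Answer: 461041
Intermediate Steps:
V = -2
C = 4 (C = (-2)**2 = 4)
Q(d) = 12 (Q(d) = (9 - 1) + 4 = 8 + 4 = 12)
(-691 + Q(k))**2 = (-691 + 12)**2 = (-679)**2 = 461041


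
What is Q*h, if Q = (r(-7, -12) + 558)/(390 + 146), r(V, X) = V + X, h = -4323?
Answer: -2330097/536 ≈ -4347.2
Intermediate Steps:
Q = 539/536 (Q = ((-7 - 12) + 558)/(390 + 146) = (-19 + 558)/536 = 539*(1/536) = 539/536 ≈ 1.0056)
Q*h = (539/536)*(-4323) = -2330097/536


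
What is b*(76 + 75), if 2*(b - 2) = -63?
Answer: -8909/2 ≈ -4454.5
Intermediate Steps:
b = -59/2 (b = 2 + (1/2)*(-63) = 2 - 63/2 = -59/2 ≈ -29.500)
b*(76 + 75) = -59*(76 + 75)/2 = -59/2*151 = -8909/2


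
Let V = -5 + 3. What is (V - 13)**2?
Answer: 225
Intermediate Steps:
V = -2
(V - 13)**2 = (-2 - 13)**2 = (-15)**2 = 225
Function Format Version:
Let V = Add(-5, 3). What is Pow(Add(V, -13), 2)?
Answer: 225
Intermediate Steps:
V = -2
Pow(Add(V, -13), 2) = Pow(Add(-2, -13), 2) = Pow(-15, 2) = 225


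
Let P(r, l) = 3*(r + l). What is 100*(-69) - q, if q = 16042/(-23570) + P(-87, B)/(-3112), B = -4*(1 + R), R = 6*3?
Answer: -253037749513/36674920 ≈ -6899.5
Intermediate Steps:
R = 18
B = -76 (B = -4*(1 + 18) = -4*19 = -76)
P(r, l) = 3*l + 3*r (P(r, l) = 3*(l + r) = 3*l + 3*r)
q = -19198487/36674920 (q = 16042/(-23570) + (3*(-76) + 3*(-87))/(-3112) = 16042*(-1/23570) + (-228 - 261)*(-1/3112) = -8021/11785 - 489*(-1/3112) = -8021/11785 + 489/3112 = -19198487/36674920 ≈ -0.52348)
100*(-69) - q = 100*(-69) - 1*(-19198487/36674920) = -6900 + 19198487/36674920 = -253037749513/36674920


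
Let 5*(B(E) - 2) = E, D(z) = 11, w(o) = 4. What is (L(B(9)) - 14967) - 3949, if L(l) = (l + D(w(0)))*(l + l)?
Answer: -470088/25 ≈ -18804.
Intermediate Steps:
B(E) = 2 + E/5
L(l) = 2*l*(11 + l) (L(l) = (l + 11)*(l + l) = (11 + l)*(2*l) = 2*l*(11 + l))
(L(B(9)) - 14967) - 3949 = (2*(2 + (⅕)*9)*(11 + (2 + (⅕)*9)) - 14967) - 3949 = (2*(2 + 9/5)*(11 + (2 + 9/5)) - 14967) - 3949 = (2*(19/5)*(11 + 19/5) - 14967) - 3949 = (2*(19/5)*(74/5) - 14967) - 3949 = (2812/25 - 14967) - 3949 = -371363/25 - 3949 = -470088/25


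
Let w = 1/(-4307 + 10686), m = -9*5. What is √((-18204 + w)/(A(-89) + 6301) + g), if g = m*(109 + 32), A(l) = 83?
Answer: I*√13427700842674815/1454412 ≈ 79.673*I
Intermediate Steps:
m = -45
g = -6345 (g = -45*(109 + 32) = -45*141 = -6345)
w = 1/6379 ≈ 0.00015676
√((-18204 + w)/(A(-89) + 6301) + g) = √((-18204 + 1/6379)/(83 + 6301) - 6345) = √(-116123315/6379/6384 - 6345) = √(-116123315/6379*1/6384 - 6345) = √(-16589045/5817648 - 6345) = √(-36929565605/5817648) = I*√13427700842674815/1454412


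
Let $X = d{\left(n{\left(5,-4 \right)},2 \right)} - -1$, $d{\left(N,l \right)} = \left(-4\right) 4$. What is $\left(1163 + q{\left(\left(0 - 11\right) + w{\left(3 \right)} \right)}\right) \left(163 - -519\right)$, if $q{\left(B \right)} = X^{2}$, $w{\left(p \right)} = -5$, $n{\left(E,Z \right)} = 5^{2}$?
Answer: $946616$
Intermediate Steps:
$n{\left(E,Z \right)} = 25$
$d{\left(N,l \right)} = -16$
$X = -15$ ($X = -16 - -1 = -16 + 1 = -15$)
$q{\left(B \right)} = 225$ ($q{\left(B \right)} = \left(-15\right)^{2} = 225$)
$\left(1163 + q{\left(\left(0 - 11\right) + w{\left(3 \right)} \right)}\right) \left(163 - -519\right) = \left(1163 + 225\right) \left(163 - -519\right) = 1388 \left(163 + 519\right) = 1388 \cdot 682 = 946616$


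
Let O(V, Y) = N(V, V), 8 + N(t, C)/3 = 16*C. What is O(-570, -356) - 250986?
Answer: -278370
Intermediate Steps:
N(t, C) = -24 + 48*C (N(t, C) = -24 + 3*(16*C) = -24 + 48*C)
O(V, Y) = -24 + 48*V
O(-570, -356) - 250986 = (-24 + 48*(-570)) - 250986 = (-24 - 27360) - 250986 = -27384 - 250986 = -278370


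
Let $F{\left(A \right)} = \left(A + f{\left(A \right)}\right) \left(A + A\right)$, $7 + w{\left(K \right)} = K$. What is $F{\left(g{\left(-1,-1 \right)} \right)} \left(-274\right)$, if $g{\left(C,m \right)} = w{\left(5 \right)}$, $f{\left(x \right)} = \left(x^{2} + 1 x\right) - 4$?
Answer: $-4384$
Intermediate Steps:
$w{\left(K \right)} = -7 + K$
$f{\left(x \right)} = -4 + x + x^{2}$ ($f{\left(x \right)} = \left(x^{2} + x\right) - 4 = \left(x + x^{2}\right) - 4 = -4 + x + x^{2}$)
$g{\left(C,m \right)} = -2$ ($g{\left(C,m \right)} = -7 + 5 = -2$)
$F{\left(A \right)} = 2 A \left(-4 + A^{2} + 2 A\right)$ ($F{\left(A \right)} = \left(A + \left(-4 + A + A^{2}\right)\right) \left(A + A\right) = \left(-4 + A^{2} + 2 A\right) 2 A = 2 A \left(-4 + A^{2} + 2 A\right)$)
$F{\left(g{\left(-1,-1 \right)} \right)} \left(-274\right) = 2 \left(-2\right) \left(-4 + \left(-2\right)^{2} + 2 \left(-2\right)\right) \left(-274\right) = 2 \left(-2\right) \left(-4 + 4 - 4\right) \left(-274\right) = 2 \left(-2\right) \left(-4\right) \left(-274\right) = 16 \left(-274\right) = -4384$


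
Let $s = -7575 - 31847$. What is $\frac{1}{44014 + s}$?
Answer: $\frac{1}{4592} \approx 0.00021777$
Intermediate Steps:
$s = -39422$
$\frac{1}{44014 + s} = \frac{1}{44014 - 39422} = \frac{1}{4592}$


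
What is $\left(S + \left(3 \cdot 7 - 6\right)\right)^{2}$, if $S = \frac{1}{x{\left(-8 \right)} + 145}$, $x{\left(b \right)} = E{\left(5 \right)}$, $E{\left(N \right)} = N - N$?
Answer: $\frac{4734976}{21025} \approx 225.21$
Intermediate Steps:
$E{\left(N \right)} = 0$
$x{\left(b \right)} = 0$
$S = \frac{1}{145}$ ($S = \frac{1}{0 + 145} = \frac{1}{145} \approx 0.0068966$)
$\left(S + \left(3 \cdot 7 - 6\right)\right)^{2} = \left(\frac{1}{145} + \left(3 \cdot 7 - 6\right)\right)^{2} = \left(\frac{1}{145} + \left(21 - 6\right)\right)^{2} = \left(\frac{1}{145} + 15\right)^{2} = \left(\frac{2176}{145}\right)^{2} = \frac{4734976}{21025}$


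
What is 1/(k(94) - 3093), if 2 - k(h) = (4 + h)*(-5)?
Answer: -1/2601 ≈ -0.00038447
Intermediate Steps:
k(h) = 22 + 5*h (k(h) = 2 - (4 + h)*(-5) = 2 - (-20 - 5*h) = 2 + (20 + 5*h) = 22 + 5*h)
1/(k(94) - 3093) = 1/((22 + 5*94) - 3093) = 1/((22 + 470) - 3093) = 1/(492 - 3093) = 1/(-2601) = -1/2601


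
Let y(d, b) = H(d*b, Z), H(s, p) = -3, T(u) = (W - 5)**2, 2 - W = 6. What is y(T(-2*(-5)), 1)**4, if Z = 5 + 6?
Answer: 81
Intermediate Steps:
Z = 11
W = -4 (W = 2 - 1*6 = 2 - 6 = -4)
T(u) = 81 (T(u) = (-4 - 5)**2 = (-9)**2 = 81)
y(d, b) = -3
y(T(-2*(-5)), 1)**4 = (-3)**4 = 81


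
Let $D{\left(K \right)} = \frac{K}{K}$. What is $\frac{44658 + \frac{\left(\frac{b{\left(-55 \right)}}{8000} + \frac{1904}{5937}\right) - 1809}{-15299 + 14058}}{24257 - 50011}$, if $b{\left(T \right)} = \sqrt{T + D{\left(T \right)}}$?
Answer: $- \frac{329042709715}{189750759018} + \frac{3 i \sqrt{6}}{255685712000} \approx -1.7341 + 2.874 \cdot 10^{-11} i$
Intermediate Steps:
$D{\left(K \right)} = 1$
$b{\left(T \right)} = \sqrt{1 + T}$ ($b{\left(T \right)} = \sqrt{T + 1} = \sqrt{1 + T}$)
$\frac{44658 + \frac{\left(\frac{b{\left(-55 \right)}}{8000} + \frac{1904}{5937}\right) - 1809}{-15299 + 14058}}{24257 - 50011} = \frac{44658 + \frac{\left(\frac{\sqrt{1 - 55}}{8000} + \frac{1904}{5937}\right) - 1809}{-15299 + 14058}}{24257 - 50011} = \frac{44658 + \frac{\left(\sqrt{-54} \cdot \frac{1}{8000} + 1904 \cdot \frac{1}{5937}\right) - 1809}{-1241}}{-25754} = \left(44658 + \left(\left(3 i \sqrt{6} \cdot \frac{1}{8000} + \frac{1904}{5937}\right) - 1809\right) \left(- \frac{1}{1241}\right)\right) \left(- \frac{1}{25754}\right) = \left(44658 + \left(\left(\frac{3 i \sqrt{6}}{8000} + \frac{1904}{5937}\right) - 1809\right) \left(- \frac{1}{1241}\right)\right) \left(- \frac{1}{25754}\right) = \left(44658 + \left(\left(\frac{1904}{5937} + \frac{3 i \sqrt{6}}{8000}\right) - 1809\right) \left(- \frac{1}{1241}\right)\right) \left(- \frac{1}{25754}\right) = \left(44658 + \left(- \frac{10738129}{5937} + \frac{3 i \sqrt{6}}{8000}\right) \left(- \frac{1}{1241}\right)\right) \left(- \frac{1}{25754}\right) = \left(44658 + \left(\frac{10738129}{7367817} - \frac{3 i \sqrt{6}}{9928000}\right)\right) \left(- \frac{1}{25754}\right) = \left(\frac{329042709715}{7367817} - \frac{3 i \sqrt{6}}{9928000}\right) \left(- \frac{1}{25754}\right) = - \frac{329042709715}{189750759018} + \frac{3 i \sqrt{6}}{255685712000}$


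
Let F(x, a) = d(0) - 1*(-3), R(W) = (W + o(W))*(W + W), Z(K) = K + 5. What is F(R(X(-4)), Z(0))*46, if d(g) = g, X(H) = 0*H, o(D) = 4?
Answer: 138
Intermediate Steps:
Z(K) = 5 + K
X(H) = 0
R(W) = 2*W*(4 + W) (R(W) = (W + 4)*(W + W) = (4 + W)*(2*W) = 2*W*(4 + W))
F(x, a) = 3 (F(x, a) = 0 - 1*(-3) = 0 + 3 = 3)
F(R(X(-4)), Z(0))*46 = 3*46 = 138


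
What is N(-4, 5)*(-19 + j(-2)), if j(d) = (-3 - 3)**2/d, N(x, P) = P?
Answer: -185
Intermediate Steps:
j(d) = 36/d (j(d) = (-6)**2/d = 36/d)
N(-4, 5)*(-19 + j(-2)) = 5*(-19 + 36/(-2)) = 5*(-19 + 36*(-1/2)) = 5*(-19 - 18) = 5*(-37) = -185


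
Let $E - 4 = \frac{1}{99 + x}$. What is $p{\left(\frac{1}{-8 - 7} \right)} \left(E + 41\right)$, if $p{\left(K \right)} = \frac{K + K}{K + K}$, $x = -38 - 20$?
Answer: $\frac{1846}{41} \approx 45.024$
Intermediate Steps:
$x = -58$ ($x = -38 - 20 = -58$)
$p{\left(K \right)} = 1$ ($p{\left(K \right)} = \frac{2 K}{2 K} = 2 K \frac{1}{2 K} = 1$)
$E = \frac{165}{41}$ ($E = 4 + \frac{1}{99 - 58} = 4 + \frac{1}{41} = \frac{165}{41} \approx 4.0244$)
$p{\left(\frac{1}{-8 - 7} \right)} \left(E + 41\right) = 1 \left(\frac{165}{41} + 41\right) = 1 \cdot \frac{1846}{41} = \frac{1846}{41}$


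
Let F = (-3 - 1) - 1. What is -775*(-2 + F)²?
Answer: -37975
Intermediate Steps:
F = -5 (F = -4 - 1 = -5)
-775*(-2 + F)² = -775*(-2 - 5)² = -775*(-7)² = -775*49 = -37975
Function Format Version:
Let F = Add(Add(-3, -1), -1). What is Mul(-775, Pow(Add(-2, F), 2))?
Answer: -37975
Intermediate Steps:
F = -5 (F = Add(-4, -1) = -5)
Mul(-775, Pow(Add(-2, F), 2)) = Mul(-775, Pow(Add(-2, -5), 2)) = Mul(-775, Pow(-7, 2)) = Mul(-775, 49) = -37975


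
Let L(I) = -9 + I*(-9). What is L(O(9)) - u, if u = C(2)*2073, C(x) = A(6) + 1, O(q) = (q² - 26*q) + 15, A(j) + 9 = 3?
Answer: 11598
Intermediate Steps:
A(j) = -6 (A(j) = -9 + 3 = -6)
O(q) = 15 + q² - 26*q
C(x) = -5 (C(x) = -6 + 1 = -5)
L(I) = -9 - 9*I
u = -10365 (u = -5*2073 = -10365)
L(O(9)) - u = (-9 - 9*(15 + 9² - 26*9)) - 1*(-10365) = (-9 - 9*(15 + 81 - 234)) + 10365 = (-9 - 9*(-138)) + 10365 = (-9 + 1242) + 10365 = 1233 + 10365 = 11598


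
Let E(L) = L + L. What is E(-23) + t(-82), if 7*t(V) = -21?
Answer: -49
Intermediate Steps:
E(L) = 2*L
t(V) = -3 (t(V) = (⅐)*(-21) = -3)
E(-23) + t(-82) = 2*(-23) - 3 = -46 - 3 = -49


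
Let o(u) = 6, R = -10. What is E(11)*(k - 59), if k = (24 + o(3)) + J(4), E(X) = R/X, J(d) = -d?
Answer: 30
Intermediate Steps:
E(X) = -10/X
k = 26 (k = (24 + 6) - 1*4 = 30 - 4 = 26)
E(11)*(k - 59) = (-10/11)*(26 - 59) = -10*1/11*(-33) = -10/11*(-33) = 30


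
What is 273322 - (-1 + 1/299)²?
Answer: 24435171318/89401 ≈ 2.7332e+5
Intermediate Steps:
273322 - (-1 + 1/299)² = 273322 - (-298/299)² = 273322 - 1*88804/89401 = 273322 - 88804/89401 = 24435171318/89401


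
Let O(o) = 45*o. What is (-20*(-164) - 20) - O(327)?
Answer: -11455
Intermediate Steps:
(-20*(-164) - 20) - O(327) = (-20*(-164) - 20) - 45*327 = (3280 - 20) - 1*14715 = 3260 - 14715 = -11455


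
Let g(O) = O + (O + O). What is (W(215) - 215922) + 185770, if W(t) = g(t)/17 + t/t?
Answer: -511922/17 ≈ -30113.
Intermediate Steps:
g(O) = 3*O (g(O) = O + 2*O = 3*O)
W(t) = 1 + 3*t/17 (W(t) = (3*t)/17 + t/t = (3*t)*(1/17) + 1 = 3*t/17 + 1 = 1 + 3*t/17)
(W(215) - 215922) + 185770 = ((1 + (3/17)*215) - 215922) + 185770 = ((1 + 645/17) - 215922) + 185770 = (662/17 - 215922) + 185770 = -3670012/17 + 185770 = -511922/17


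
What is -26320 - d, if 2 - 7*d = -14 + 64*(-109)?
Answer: -191232/7 ≈ -27319.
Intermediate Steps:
d = 6992/7 (d = 2/7 - (-14 + 64*(-109))/7 = 2/7 - (-14 - 6976)/7 = 2/7 - 1/7*(-6990) = 2/7 + 6990/7 = 6992/7 ≈ 998.86)
-26320 - d = -26320 - 1*6992/7 = -26320 - 6992/7 = -191232/7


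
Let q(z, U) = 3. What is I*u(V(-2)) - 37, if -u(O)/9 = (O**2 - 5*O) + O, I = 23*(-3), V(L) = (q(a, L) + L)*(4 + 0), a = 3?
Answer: -37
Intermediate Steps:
V(L) = 12 + 4*L (V(L) = (3 + L)*(4 + 0) = (3 + L)*4 = 12 + 4*L)
I = -69
u(O) = -9*O**2 + 36*O (u(O) = -9*((O**2 - 5*O) + O) = -9*(O**2 - 4*O) = -9*O**2 + 36*O)
I*u(V(-2)) - 37 = -621*(12 + 4*(-2))*(4 - (12 + 4*(-2))) - 37 = -621*(12 - 8)*(4 - (12 - 8)) - 37 = -621*4*(4 - 1*4) - 37 = -621*4*(4 - 4) - 37 = -621*4*0 - 37 = -69*0 - 37 = 0 - 37 = -37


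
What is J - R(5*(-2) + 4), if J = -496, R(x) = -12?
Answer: -484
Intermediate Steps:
J - R(5*(-2) + 4) = -496 - 1*(-12) = -496 + 12 = -484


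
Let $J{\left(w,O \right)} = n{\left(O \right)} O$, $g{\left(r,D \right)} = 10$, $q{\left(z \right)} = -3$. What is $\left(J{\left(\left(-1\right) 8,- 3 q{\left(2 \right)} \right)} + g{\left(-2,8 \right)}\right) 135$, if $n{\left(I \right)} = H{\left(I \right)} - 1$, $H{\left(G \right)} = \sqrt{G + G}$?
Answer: $135 + 3645 \sqrt{2} \approx 5289.8$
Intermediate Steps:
$H{\left(G \right)} = \sqrt{2} \sqrt{G}$ ($H{\left(G \right)} = \sqrt{2 G} = \sqrt{2} \sqrt{G}$)
$n{\left(I \right)} = -1 + \sqrt{2} \sqrt{I}$ ($n{\left(I \right)} = \sqrt{2} \sqrt{I} - 1 = -1 + \sqrt{2} \sqrt{I}$)
$J{\left(w,O \right)} = O \left(-1 + \sqrt{2} \sqrt{O}\right)$ ($J{\left(w,O \right)} = \left(-1 + \sqrt{2} \sqrt{O}\right) O = O \left(-1 + \sqrt{2} \sqrt{O}\right)$)
$\left(J{\left(\left(-1\right) 8,- 3 q{\left(2 \right)} \right)} + g{\left(-2,8 \right)}\right) 135 = \left(\left(- \left(-3\right) \left(-3\right) + \sqrt{2} \left(\left(-3\right) \left(-3\right)\right)^{\frac{3}{2}}\right) + 10\right) 135 = \left(\left(\left(-1\right) 9 + \sqrt{2} \cdot 9^{\frac{3}{2}}\right) + 10\right) 135 = \left(\left(-9 + \sqrt{2} \cdot 27\right) + 10\right) 135 = \left(\left(-9 + 27 \sqrt{2}\right) + 10\right) 135 = \left(1 + 27 \sqrt{2}\right) 135 = 135 + 3645 \sqrt{2}$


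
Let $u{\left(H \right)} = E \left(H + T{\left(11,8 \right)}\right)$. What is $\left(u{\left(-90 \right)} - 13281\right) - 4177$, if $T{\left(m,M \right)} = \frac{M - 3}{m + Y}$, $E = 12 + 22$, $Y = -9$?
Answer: $-20433$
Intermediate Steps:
$E = 34$
$T{\left(m,M \right)} = \frac{-3 + M}{-9 + m}$ ($T{\left(m,M \right)} = \frac{M - 3}{m - 9} = \frac{-3 + M}{-9 + m}$)
$u{\left(H \right)} = 85 + 34 H$ ($u{\left(H \right)} = 34 \left(H + \frac{-3 + 8}{-9 + 11}\right) = 34 \left(H + \frac{1}{2} \cdot 5\right) = 34 \left(H + \frac{5}{2}\right) = 34 \left(\frac{5}{2} + H\right) = 85 + 34 H$)
$\left(u{\left(-90 \right)} - 13281\right) - 4177 = \left(\left(85 + 34 \left(-90\right)\right) - 13281\right) - 4177 = \left(\left(85 - 3060\right) - 13281\right) - 4177 = \left(-2975 - 13281\right) - 4177 = -16256 - 4177 = -20433$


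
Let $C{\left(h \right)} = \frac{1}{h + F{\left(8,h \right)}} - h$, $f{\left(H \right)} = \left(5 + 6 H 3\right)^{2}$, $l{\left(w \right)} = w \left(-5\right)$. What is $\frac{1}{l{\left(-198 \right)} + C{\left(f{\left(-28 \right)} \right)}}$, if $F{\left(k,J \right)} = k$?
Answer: $- \frac{249009}{61756971098} \approx -4.0321 \cdot 10^{-6}$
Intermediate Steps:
$l{\left(w \right)} = - 5 w$
$f{\left(H \right)} = \left(5 + 18 H\right)^{2}$
$C{\left(h \right)} = \frac{1}{8 + h} - h$ ($C{\left(h \right)} = \frac{1}{h + 8} - h = \frac{1}{8 + h} - h$)
$\frac{1}{l{\left(-198 \right)} + C{\left(f{\left(-28 \right)} \right)}} = \frac{1}{\left(-5\right) \left(-198\right) + \frac{1 - \left(\left(5 + 18 \left(-28\right)\right)^{2}\right)^{2} - 8 \left(5 + 18 \left(-28\right)\right)^{2}}{8 + \left(5 + 18 \left(-28\right)\right)^{2}}} = \frac{1}{990 + \frac{1 - \left(\left(5 - 504\right)^{2}\right)^{2} - 8 \left(5 - 504\right)^{2}}{8 + \left(5 - 504\right)^{2}}} = \frac{1}{990 + \frac{1 - \left(\left(-499\right)^{2}\right)^{2} - 8 \left(-499\right)^{2}}{8 + \left(-499\right)^{2}}} = \frac{1}{990 + \frac{1 - 249001^{2} - 1992008}{8 + 249001}} = \frac{1}{990 + \frac{1 - 62001498001 - 1992008}{249009}} = \frac{1}{990 + \frac{1}{249009} \left(-62003490008\right)} = \frac{1}{990 - \frac{62003490008}{249009}} = \frac{1}{- \frac{61756971098}{249009}} = - \frac{249009}{61756971098}$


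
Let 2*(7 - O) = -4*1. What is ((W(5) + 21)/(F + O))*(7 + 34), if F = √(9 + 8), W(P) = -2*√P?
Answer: 7749/64 - 861*√17/64 - 369*√5/32 + 41*√85/32 ≈ 51.637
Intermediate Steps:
O = 9 (O = 7 - (-2) = 7 - ½*(-4) = 7 + 2 = 9)
F = √17 ≈ 4.1231
((W(5) + 21)/(F + O))*(7 + 34) = ((-2*√5 + 21)/(√17 + 9))*(7 + 34) = ((21 - 2*√5)/(9 + √17))*41 = 41*(21 - 2*√5)/(9 + √17)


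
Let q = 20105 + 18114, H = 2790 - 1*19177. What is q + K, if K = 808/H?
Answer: 626293945/16387 ≈ 38219.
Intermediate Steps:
H = -16387 (H = 2790 - 19177 = -16387)
K = -808/16387 (K = 808/(-16387) = 808*(-1/16387) = -808/16387 ≈ -0.049307)
q = 38219
q + K = 38219 - 808/16387 = 626293945/16387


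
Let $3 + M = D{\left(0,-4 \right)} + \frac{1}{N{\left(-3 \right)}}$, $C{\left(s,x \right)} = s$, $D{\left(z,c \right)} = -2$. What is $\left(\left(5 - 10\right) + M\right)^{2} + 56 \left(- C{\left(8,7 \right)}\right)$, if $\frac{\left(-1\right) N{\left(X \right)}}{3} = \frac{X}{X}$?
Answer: $- \frac{3071}{9} \approx -341.22$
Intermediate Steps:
$N{\left(X \right)} = -3$ ($N{\left(X \right)} = - 3 \frac{X}{X} = \left(-3\right) 1 = -3$)
$M = - \frac{16}{3}$ ($M = -3 - \left(2 - \frac{1}{-3}\right) = -3 - \frac{7}{3} = - \frac{16}{3} \approx -5.3333$)
$\left(\left(5 - 10\right) + M\right)^{2} + 56 \left(- C{\left(8,7 \right)}\right) = \left(\left(5 - 10\right) - \frac{16}{3}\right)^{2} + 56 \left(\left(-1\right) 8\right) = \left(\left(5 - 10\right) - \frac{16}{3}\right)^{2} + 56 \left(-8\right) = \left(-5 - \frac{16}{3}\right)^{2} - 448 = \left(- \frac{31}{3}\right)^{2} - 448 = \frac{961}{9} - 448 = - \frac{3071}{9}$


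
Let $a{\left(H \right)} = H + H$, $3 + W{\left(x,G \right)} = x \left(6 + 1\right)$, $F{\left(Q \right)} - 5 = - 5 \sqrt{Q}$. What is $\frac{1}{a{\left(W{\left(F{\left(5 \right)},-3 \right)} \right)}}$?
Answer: $- \frac{16}{5101} - \frac{35 \sqrt{5}}{10202} \approx -0.010808$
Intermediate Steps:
$F{\left(Q \right)} = 5 - 5 \sqrt{Q}$
$W{\left(x,G \right)} = -3 + 7 x$ ($W{\left(x,G \right)} = -3 + x \left(6 + 1\right) = -3 + x 7 = -3 + 7 x$)
$a{\left(H \right)} = 2 H$
$\frac{1}{a{\left(W{\left(F{\left(5 \right)},-3 \right)} \right)}} = \frac{1}{2 \left(-3 + 7 \left(5 - 5 \sqrt{5}\right)\right)} = \frac{1}{2 \left(-3 + \left(35 - 35 \sqrt{5}\right)\right)} = \frac{1}{2 \left(32 - 35 \sqrt{5}\right)} = \frac{1}{64 - 70 \sqrt{5}}$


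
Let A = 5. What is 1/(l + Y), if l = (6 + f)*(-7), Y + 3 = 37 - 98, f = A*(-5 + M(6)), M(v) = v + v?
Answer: -1/351 ≈ -0.0028490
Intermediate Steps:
M(v) = 2*v
f = 35 (f = 5*(-5 + 2*6) = 5*(-5 + 12) = 5*7 = 35)
Y = -64 (Y = -3 + (37 - 98) = -3 - 61 = -64)
l = -287 (l = (6 + 35)*(-7) = 41*(-7) = -287)
1/(l + Y) = 1/(-287 - 64) = 1/(-351) = -1/351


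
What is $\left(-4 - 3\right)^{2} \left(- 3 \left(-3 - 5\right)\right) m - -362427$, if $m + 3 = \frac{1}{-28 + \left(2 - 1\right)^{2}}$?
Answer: $\frac{3229699}{9} \approx 3.5886 \cdot 10^{5}$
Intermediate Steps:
$m = - \frac{82}{27}$ ($m = -3 + \frac{1}{-28 + \left(2 - 1\right)^{2}} = -3 + \frac{1}{-28 + 1^{2}} = -3 + \frac{1}{-28 + 1} = -3 + \frac{1}{-27} = -3 - \frac{1}{27} = - \frac{82}{27} \approx -3.037$)
$\left(-4 - 3\right)^{2} \left(- 3 \left(-3 - 5\right)\right) m - -362427 = \left(-4 - 3\right)^{2} \left(- 3 \left(-3 - 5\right)\right) \left(- \frac{82}{27}\right) - -362427 = \left(-7\right)^{2} \left(\left(-3\right) \left(-8\right)\right) \left(- \frac{82}{27}\right) + 362427 = 49 \cdot 24 \left(- \frac{82}{27}\right) + 362427 = 1176 \left(- \frac{82}{27}\right) + 362427 = - \frac{32144}{9} + 362427 = \frac{3229699}{9}$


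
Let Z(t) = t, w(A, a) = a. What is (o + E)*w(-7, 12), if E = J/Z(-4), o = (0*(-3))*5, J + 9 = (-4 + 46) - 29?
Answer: -12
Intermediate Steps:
J = 4 (J = -9 + ((-4 + 46) - 29) = -9 + (42 - 29) = -9 + 13 = 4)
o = 0 (o = 0*5 = 0)
E = -1 (E = 4/(-4) = 4*(-¼) = -1)
(o + E)*w(-7, 12) = (0 - 1)*12 = -1*12 = -12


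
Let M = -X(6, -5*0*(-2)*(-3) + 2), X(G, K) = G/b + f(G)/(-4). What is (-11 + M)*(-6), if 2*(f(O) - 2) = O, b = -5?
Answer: 513/10 ≈ 51.300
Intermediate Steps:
f(O) = 2 + O/2
X(G, K) = -½ - 13*G/40 (X(G, K) = G/(-5) + (2 + G/2)/(-4) = G*(-⅕) + (2 + G/2)*(-¼) = -G/5 + (-½ - G/8) = -½ - 13*G/40)
M = 49/20 (M = -(-½ - 13/40*6) = -(-½ - 39/20) = -1*(-49/20) = 49/20 ≈ 2.4500)
(-11 + M)*(-6) = (-11 + 49/20)*(-6) = -171/20*(-6) = 513/10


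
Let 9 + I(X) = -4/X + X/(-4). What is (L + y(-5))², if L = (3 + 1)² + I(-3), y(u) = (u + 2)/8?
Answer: 43681/576 ≈ 75.835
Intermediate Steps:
I(X) = -9 - 4/X - X/4 (I(X) = -9 + (-4/X + X/(-4)) = -9 + (-4/X + X*(-¼)) = -9 + (-4/X - X/4) = -9 - 4/X - X/4)
y(u) = ¼ + u/8 (y(u) = (2 + u)*(⅛) = ¼ + u/8)
L = 109/12 (L = (3 + 1)² + (-9 - 4/(-3) - ¼*(-3)) = 4² + (-9 - 4*(-⅓) + ¾) = 16 + (-9 + 4/3 + ¾) = 16 - 83/12 = 109/12 ≈ 9.0833)
(L + y(-5))² = (109/12 + (¼ + (⅛)*(-5)))² = (109/12 + (¼ - 5/8))² = (109/12 - 3/8)² = (209/24)² = 43681/576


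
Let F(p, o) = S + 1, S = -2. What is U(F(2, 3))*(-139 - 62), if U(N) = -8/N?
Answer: -1608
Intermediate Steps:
F(p, o) = -1 (F(p, o) = -2 + 1 = -1)
U(F(2, 3))*(-139 - 62) = (-8/(-1))*(-139 - 62) = -8*(-1)*(-201) = 8*(-201) = -1608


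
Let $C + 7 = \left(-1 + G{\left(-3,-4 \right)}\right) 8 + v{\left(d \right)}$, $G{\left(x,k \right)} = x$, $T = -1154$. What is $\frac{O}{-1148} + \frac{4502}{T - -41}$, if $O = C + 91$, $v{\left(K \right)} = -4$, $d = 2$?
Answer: $- \frac{186490}{45633} \approx -4.0867$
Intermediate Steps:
$C = -43$ ($C = -7 + \left(\left(-1 - 3\right) 8 - 4\right) = -7 - 36 = -43$)
$O = 48$ ($O = -43 + 91 = 48$)
$\frac{O}{-1148} + \frac{4502}{T - -41} = \frac{48}{-1148} + \frac{4502}{-1154 - -41} = 48 \left(- \frac{1}{1148}\right) + \frac{4502}{-1154 + 41} = - \frac{12}{287} + \frac{4502}{-1113} = - \frac{12}{287} + 4502 \left(- \frac{1}{1113}\right) = - \frac{12}{287} - \frac{4502}{1113} = - \frac{186490}{45633}$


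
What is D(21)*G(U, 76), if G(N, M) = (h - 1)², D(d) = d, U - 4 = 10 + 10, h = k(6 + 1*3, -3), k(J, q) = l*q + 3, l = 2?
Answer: 336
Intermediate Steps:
k(J, q) = 3 + 2*q (k(J, q) = 2*q + 3 = 3 + 2*q)
h = -3 (h = 3 + 2*(-3) = 3 - 6 = -3)
U = 24 (U = 4 + (10 + 10) = 4 + 20 = 24)
G(N, M) = 16 (G(N, M) = (-3 - 1)² = (-4)² = 16)
D(21)*G(U, 76) = 21*16 = 336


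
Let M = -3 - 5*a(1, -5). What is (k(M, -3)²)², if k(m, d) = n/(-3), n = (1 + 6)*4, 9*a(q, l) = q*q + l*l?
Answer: 614656/81 ≈ 7588.3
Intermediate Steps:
a(q, l) = l²/9 + q²/9 (a(q, l) = (q*q + l*l)/9 = (q² + l²)/9 = (l² + q²)/9 = l²/9 + q²/9)
M = -157/9 (M = -3 - 5*((⅑)*(-5)² + (⅑)*1²) = -3 - 5*((⅑)*25 + (⅑)*1) = -3 - 5*(25/9 + ⅑) = -3 - 5*26/9 = -3 - 130/9 = -157/9 ≈ -17.444)
n = 28 (n = 7*4 = 28)
k(m, d) = -28/3 (k(m, d) = 28/(-3) = 28*(-⅓) = -28/3)
(k(M, -3)²)² = ((-28/3)²)² = (784/9)² = 614656/81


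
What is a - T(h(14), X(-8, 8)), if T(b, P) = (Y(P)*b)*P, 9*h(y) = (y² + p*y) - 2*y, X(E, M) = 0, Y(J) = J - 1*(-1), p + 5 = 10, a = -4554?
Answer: -4554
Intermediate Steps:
p = 5 (p = -5 + 10 = 5)
Y(J) = 1 + J (Y(J) = J + 1 = 1 + J)
h(y) = y/3 + y²/9 (h(y) = ((y² + 5*y) - 2*y)/9 = (y² + 3*y)/9 = y/3 + y²/9)
T(b, P) = P*b*(1 + P) (T(b, P) = ((1 + P)*b)*P = (b*(1 + P))*P = P*b*(1 + P))
a - T(h(14), X(-8, 8)) = -4554 - 0*(⅑)*14*(3 + 14)*(1 + 0) = -4554 - 0*(⅑)*14*17 = -4554 - 0*238/9 = -4554 - 1*0 = -4554 + 0 = -4554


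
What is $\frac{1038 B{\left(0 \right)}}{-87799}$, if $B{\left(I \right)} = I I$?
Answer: $0$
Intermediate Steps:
$B{\left(I \right)} = I^{2}$
$\frac{1038 B{\left(0 \right)}}{-87799} = \frac{1038 \cdot 0^{2}}{-87799} = 1038 \cdot 0 \left(- \frac{1}{87799}\right) = 0 \left(- \frac{1}{87799}\right) = 0$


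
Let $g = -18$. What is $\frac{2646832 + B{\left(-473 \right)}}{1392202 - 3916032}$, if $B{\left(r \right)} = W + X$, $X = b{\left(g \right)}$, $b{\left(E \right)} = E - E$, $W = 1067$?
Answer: $- \frac{2647899}{2523830} \approx -1.0492$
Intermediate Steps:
$b{\left(E \right)} = 0$
$X = 0$
$B{\left(r \right)} = 1067$ ($B{\left(r \right)} = 1067 + 0 = 1067$)
$\frac{2646832 + B{\left(-473 \right)}}{1392202 - 3916032} = \frac{2646832 + 1067}{1392202 - 3916032} = \frac{2647899}{-2523830} = 2647899 \left(- \frac{1}{2523830}\right) = - \frac{2647899}{2523830}$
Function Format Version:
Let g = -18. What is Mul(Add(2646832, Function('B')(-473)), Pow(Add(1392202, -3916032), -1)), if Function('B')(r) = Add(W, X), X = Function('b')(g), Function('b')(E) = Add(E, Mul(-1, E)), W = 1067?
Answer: Rational(-2647899, 2523830) ≈ -1.0492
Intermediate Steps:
Function('b')(E) = 0
X = 0
Function('B')(r) = 1067 (Function('B')(r) = Add(1067, 0) = 1067)
Mul(Add(2646832, Function('B')(-473)), Pow(Add(1392202, -3916032), -1)) = Mul(Add(2646832, 1067), Pow(Add(1392202, -3916032), -1)) = Mul(2647899, Pow(-2523830, -1)) = Mul(2647899, Rational(-1, 2523830)) = Rational(-2647899, 2523830)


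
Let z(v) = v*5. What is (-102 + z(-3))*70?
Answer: -8190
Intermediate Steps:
z(v) = 5*v
(-102 + z(-3))*70 = (-102 + 5*(-3))*70 = (-102 - 15)*70 = -117*70 = -8190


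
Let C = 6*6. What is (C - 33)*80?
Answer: 240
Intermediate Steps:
C = 36
(C - 33)*80 = (36 - 33)*80 = 3*80 = 240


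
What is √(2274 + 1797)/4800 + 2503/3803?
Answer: 2503/3803 + √4071/4800 ≈ 0.67146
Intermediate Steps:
√(2274 + 1797)/4800 + 2503/3803 = √4071*(1/4800) + 2503*(1/3803) = √4071/4800 + 2503/3803 = 2503/3803 + √4071/4800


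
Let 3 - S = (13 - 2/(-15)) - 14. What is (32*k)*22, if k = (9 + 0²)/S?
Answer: 47520/29 ≈ 1638.6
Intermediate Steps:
S = 58/15 (S = 3 - ((13 - 2/(-15)) - 14) = 3 - ((13 - 2*(-1/15)) - 14) = 3 - ((13 + 2/15) - 14) = 3 - (197/15 - 14) = 3 - 1*(-13/15) = 3 + 13/15 = 58/15 ≈ 3.8667)
k = 135/58 (k = (9 + 0²)/(58/15) = (9 + 0)*(15/58) = 9*(15/58) = 135/58 ≈ 2.3276)
(32*k)*22 = (32*(135/58))*22 = (2160/29)*22 = 47520/29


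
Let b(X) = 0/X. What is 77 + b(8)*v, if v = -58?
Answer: 77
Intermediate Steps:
b(X) = 0
77 + b(8)*v = 77 + 0*(-58) = 77 + 0 = 77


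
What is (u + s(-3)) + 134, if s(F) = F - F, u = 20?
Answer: 154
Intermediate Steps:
s(F) = 0
(u + s(-3)) + 134 = (20 + 0) + 134 = 20 + 134 = 154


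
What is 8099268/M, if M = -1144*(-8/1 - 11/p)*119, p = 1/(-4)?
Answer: -674939/408408 ≈ -1.6526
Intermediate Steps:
p = -¼ ≈ -0.25000
M = -4900896 (M = -1144*(-8/1 - 11/(-¼))*119 = -1144*(-8*1 - 11*(-4))*119 = -1144*(-8 + 44)*119 = -41184*119 = -1144*4284 = -4900896)
8099268/M = 8099268/(-4900896) = 8099268*(-1/4900896) = -674939/408408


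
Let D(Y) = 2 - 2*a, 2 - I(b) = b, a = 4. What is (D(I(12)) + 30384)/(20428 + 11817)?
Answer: 30378/32245 ≈ 0.94210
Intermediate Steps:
I(b) = 2 - b
D(Y) = -6 (D(Y) = 2 - 2*4 = 2 - 8 = -6)
(D(I(12)) + 30384)/(20428 + 11817) = (-6 + 30384)/(20428 + 11817) = 30378/32245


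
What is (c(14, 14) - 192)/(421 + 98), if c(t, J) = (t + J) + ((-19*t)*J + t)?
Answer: -3874/519 ≈ -7.4644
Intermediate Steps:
c(t, J) = J + 2*t - 19*J*t (c(t, J) = (J + t) + (-19*J*t + t) = (J + t) + (t - 19*J*t) = J + 2*t - 19*J*t)
(c(14, 14) - 192)/(421 + 98) = ((14 + 2*14 - 19*14*14) - 192)/(421 + 98) = ((14 + 28 - 3724) - 192)/519 = (-3682 - 192)*(1/519) = -3874*1/519 = -3874/519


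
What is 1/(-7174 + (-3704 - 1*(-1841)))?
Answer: -1/9037 ≈ -0.00011066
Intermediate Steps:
1/(-7174 + (-3704 - 1*(-1841))) = 1/(-7174 + (-3704 + 1841)) = 1/(-7174 - 1863) = 1/(-9037) = -1/9037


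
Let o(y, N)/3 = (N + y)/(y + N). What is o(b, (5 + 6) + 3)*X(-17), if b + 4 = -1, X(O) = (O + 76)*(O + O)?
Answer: -6018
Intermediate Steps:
X(O) = 2*O*(76 + O) (X(O) = (76 + O)*(2*O) = 2*O*(76 + O))
b = -5 (b = -4 - 1 = -5)
o(y, N) = 3 (o(y, N) = 3*((N + y)/(y + N)) = 3*((N + y)/(N + y)) = 3*1 = 3)
o(b, (5 + 6) + 3)*X(-17) = 3*(2*(-17)*(76 - 17)) = 3*(2*(-17)*59) = 3*(-2006) = -6018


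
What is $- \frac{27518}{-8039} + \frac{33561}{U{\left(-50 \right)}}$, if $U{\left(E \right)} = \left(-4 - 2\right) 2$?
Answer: $- \frac{89822221}{32156} \approx -2793.3$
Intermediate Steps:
$U{\left(E \right)} = -12$ ($U{\left(E \right)} = \left(-6\right) 2 = -12$)
$- \frac{27518}{-8039} + \frac{33561}{U{\left(-50 \right)}} = - \frac{27518}{-8039} + \frac{33561}{-12} = \left(-27518\right) \left(- \frac{1}{8039}\right) + 33561 \left(- \frac{1}{12}\right) = \frac{27518}{8039} - \frac{11187}{4} = - \frac{89822221}{32156}$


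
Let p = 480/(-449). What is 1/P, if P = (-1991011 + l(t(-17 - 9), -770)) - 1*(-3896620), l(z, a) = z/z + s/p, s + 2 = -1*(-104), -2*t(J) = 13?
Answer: 80/152441167 ≈ 5.2479e-7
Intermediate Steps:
t(J) = -13/2 (t(J) = -½*13 = -13/2)
s = 102 (s = -2 - 1*(-104) = -2 + 104 = 102)
p = -480/449 (p = 480*(-1/449) = -480/449 ≈ -1.0690)
l(z, a) = -7553/80 (l(z, a) = z/z + 102/(-480/449) = 1 + 102*(-449/480) = 1 - 7633/80 = -7553/80)
P = 152441167/80 (P = (-1991011 - 7553/80) - 1*(-3896620) = -159288433/80 + 3896620 = 152441167/80 ≈ 1.9055e+6)
1/P = 1/(152441167/80) = 80/152441167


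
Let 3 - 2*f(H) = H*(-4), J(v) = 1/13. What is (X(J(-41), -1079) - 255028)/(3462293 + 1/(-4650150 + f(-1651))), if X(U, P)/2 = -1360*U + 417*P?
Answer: -46586009390134/139633945463961 ≈ -0.33363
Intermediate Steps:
J(v) = 1/13
f(H) = 3/2 + 2*H (f(H) = 3/2 - H*(-4)/2 = 3/2 - (-2)*H = 3/2 + 2*H)
X(U, P) = -2720*U + 834*P (X(U, P) = 2*(-1360*U + 417*P) = -2720*U + 834*P)
(X(J(-41), -1079) - 255028)/(3462293 + 1/(-4650150 + f(-1651))) = ((-2720*1/13 + 834*(-1079)) - 255028)/(3462293 + 1/(-4650150 + (3/2 + 2*(-1651)))) = ((-2720/13 - 899886) - 255028)/(3462293 + 1/(-4650150 + (3/2 - 3302))) = (-11701238/13 - 255028)/(3462293 + 1/(-4650150 - 6601/2)) = -15016602/(13*(3462293 + 1/(-9306901/2))) = -15016602/(13*(3462293 - 2/9306901)) = -15016602/(13*32223218183991/9306901) = -15016602/13*9306901/32223218183991 = -46586009390134/139633945463961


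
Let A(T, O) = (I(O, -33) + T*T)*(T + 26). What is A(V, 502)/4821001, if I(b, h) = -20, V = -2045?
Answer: -8443468095/4821001 ≈ -1751.4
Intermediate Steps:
A(T, O) = (-20 + T**2)*(26 + T) (A(T, O) = (-20 + T*T)*(T + 26) = (-20 + T**2)*(26 + T))
A(V, 502)/4821001 = (-520 + (-2045)**3 - 20*(-2045) + 26*(-2045)**2)/4821001 = (-520 - 8552241125 + 40900 + 26*4182025)*(1/4821001) = (-520 - 8552241125 + 40900 + 108732650)*(1/4821001) = -8443468095*1/4821001 = -8443468095/4821001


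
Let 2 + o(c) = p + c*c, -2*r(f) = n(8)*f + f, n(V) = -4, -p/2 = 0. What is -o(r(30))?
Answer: -2023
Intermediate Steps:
p = 0 (p = -2*0 = 0)
r(f) = 3*f/2 (r(f) = -(-4*f + f)/2 = -(-3)*f/2 = 3*f/2)
o(c) = -2 + c**2 (o(c) = -2 + (0 + c*c) = -2 + (0 + c**2) = -2 + c**2)
-o(r(30)) = -(-2 + ((3/2)*30)**2) = -(-2 + 45**2) = -(-2 + 2025) = -1*2023 = -2023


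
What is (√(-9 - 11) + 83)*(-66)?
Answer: -5478 - 132*I*√5 ≈ -5478.0 - 295.16*I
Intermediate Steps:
(√(-9 - 11) + 83)*(-66) = (√(-20) + 83)*(-66) = (2*I*√5 + 83)*(-66) = (83 + 2*I*√5)*(-66) = -5478 - 132*I*√5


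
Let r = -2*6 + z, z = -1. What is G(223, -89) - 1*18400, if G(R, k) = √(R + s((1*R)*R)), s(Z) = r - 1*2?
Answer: -18400 + 4*√13 ≈ -18386.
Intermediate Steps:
r = -13 (r = -2*6 - 1 = -12 - 1 = -13)
s(Z) = -15 (s(Z) = -13 - 1*2 = -13 - 2 = -15)
G(R, k) = √(-15 + R) (G(R, k) = √(R - 15) = √(-15 + R))
G(223, -89) - 1*18400 = √(-15 + 223) - 1*18400 = √208 - 18400 = 4*√13 - 18400 = -18400 + 4*√13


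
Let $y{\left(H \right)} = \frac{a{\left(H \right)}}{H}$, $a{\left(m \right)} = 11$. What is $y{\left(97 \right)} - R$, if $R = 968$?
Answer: $- \frac{93885}{97} \approx -967.89$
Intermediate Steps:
$y{\left(H \right)} = \frac{11}{H}$
$y{\left(97 \right)} - R = \frac{11}{97} - 968 = - \frac{93885}{97}$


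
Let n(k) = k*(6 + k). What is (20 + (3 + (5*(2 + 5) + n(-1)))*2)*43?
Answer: 3698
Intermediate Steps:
(20 + (3 + (5*(2 + 5) + n(-1)))*2)*43 = (20 + (3 + (5*(2 + 5) - (6 - 1)))*2)*43 = (20 + (3 + (5*7 - 1*5))*2)*43 = (20 + (3 + (35 - 5))*2)*43 = (20 + (3 + 30)*2)*43 = (20 + 33*2)*43 = (20 + 66)*43 = 86*43 = 3698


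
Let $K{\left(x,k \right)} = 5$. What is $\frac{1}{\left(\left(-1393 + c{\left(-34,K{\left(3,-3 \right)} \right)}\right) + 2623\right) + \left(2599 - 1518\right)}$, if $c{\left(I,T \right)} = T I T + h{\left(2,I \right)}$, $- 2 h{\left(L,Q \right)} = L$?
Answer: $\frac{1}{1460} \approx 0.00068493$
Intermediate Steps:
$h{\left(L,Q \right)} = - \frac{L}{2}$
$c{\left(I,T \right)} = -1 + I T^{2}$ ($c{\left(I,T \right)} = T I T - 1 = I T T - 1 = I T^{2} - 1 = -1 + I T^{2}$)
$\frac{1}{\left(\left(-1393 + c{\left(-34,K{\left(3,-3 \right)} \right)}\right) + 2623\right) + \left(2599 - 1518\right)} = \frac{1}{\left(\left(-1393 - \left(1 + 34 \cdot 5^{2}\right)\right) + 2623\right) + \left(2599 - 1518\right)} = \frac{1}{\left(\left(-1393 - 851\right) + 2623\right) + 1081} = \frac{1}{\left(-2244 + 2623\right) + 1081} = \frac{1}{379 + 1081} = \frac{1}{1460}$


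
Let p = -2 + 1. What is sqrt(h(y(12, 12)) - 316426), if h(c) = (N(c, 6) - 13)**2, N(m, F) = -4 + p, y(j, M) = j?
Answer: I*sqrt(316102) ≈ 562.23*I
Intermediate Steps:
p = -1
N(m, F) = -5 (N(m, F) = -4 - 1 = -5)
h(c) = 324 (h(c) = (-5 - 13)**2 = (-18)**2 = 324)
sqrt(h(y(12, 12)) - 316426) = sqrt(324 - 316426) = sqrt(-316102) = I*sqrt(316102)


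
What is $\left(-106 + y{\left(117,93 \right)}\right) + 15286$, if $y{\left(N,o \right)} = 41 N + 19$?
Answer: $19996$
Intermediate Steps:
$y{\left(N,o \right)} = 19 + 41 N$
$\left(-106 + y{\left(117,93 \right)}\right) + 15286 = \left(-106 + \left(19 + 41 \cdot 117\right)\right) + 15286 = \left(-106 + \left(19 + 4797\right)\right) + 15286 = \left(-106 + 4816\right) + 15286 = 4710 + 15286 = 19996$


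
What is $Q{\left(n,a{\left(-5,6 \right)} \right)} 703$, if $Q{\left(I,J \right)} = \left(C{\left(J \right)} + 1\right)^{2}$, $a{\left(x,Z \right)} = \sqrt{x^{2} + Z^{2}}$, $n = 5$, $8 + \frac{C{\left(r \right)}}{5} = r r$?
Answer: $49741468$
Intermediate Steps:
$C{\left(r \right)} = -40 + 5 r^{2}$ ($C{\left(r \right)} = -40 + 5 r r = -40 + 5 r^{2}$)
$a{\left(x,Z \right)} = \sqrt{Z^{2} + x^{2}}$
$Q{\left(I,J \right)} = \left(-39 + 5 J^{2}\right)^{2}$ ($Q{\left(I,J \right)} = \left(\left(-40 + 5 J^{2}\right) + 1\right)^{2} = \left(-39 + 5 J^{2}\right)^{2}$)
$Q{\left(n,a{\left(-5,6 \right)} \right)} 703 = \left(-39 + 5 \left(\sqrt{6^{2} + \left(-5\right)^{2}}\right)^{2}\right)^{2} \cdot 703 = \left(-39 + 5 \left(\sqrt{36 + 25}\right)^{2}\right)^{2} \cdot 703 = \left(-39 + 5 \left(\sqrt{61}\right)^{2}\right)^{2} \cdot 703 = \left(-39 + 5 \cdot 61\right)^{2} \cdot 703 = \left(-39 + 305\right)^{2} \cdot 703 = 266^{2} \cdot 703 = 70756 \cdot 703 = 49741468$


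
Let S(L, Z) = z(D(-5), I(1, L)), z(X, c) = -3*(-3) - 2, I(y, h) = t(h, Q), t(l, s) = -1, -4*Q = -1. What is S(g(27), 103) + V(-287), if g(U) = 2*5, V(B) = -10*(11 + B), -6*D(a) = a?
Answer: 2767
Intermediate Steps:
Q = ¼ (Q = -¼*(-1) = ¼ ≈ 0.25000)
D(a) = -a/6
I(y, h) = -1
V(B) = -110 - 10*B
g(U) = 10
z(X, c) = 7 (z(X, c) = 9 - 2 = 7)
S(L, Z) = 7
S(g(27), 103) + V(-287) = 7 + (-110 - 10*(-287)) = 7 + (-110 + 2870) = 7 + 2760 = 2767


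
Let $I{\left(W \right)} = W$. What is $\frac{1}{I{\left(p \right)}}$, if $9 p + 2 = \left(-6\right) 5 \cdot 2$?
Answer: $- \frac{9}{62} \approx -0.14516$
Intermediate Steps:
$p = - \frac{62}{9}$ ($p = - \frac{2}{9} + \frac{\left(-6\right) 5 \cdot 2}{9} = - \frac{2}{9} + \frac{\left(-30\right) 2}{9} = - \frac{2}{9} + \frac{1}{9} \left(-60\right) = - \frac{2}{9} - \frac{20}{3} = - \frac{62}{9} \approx -6.8889$)
$\frac{1}{I{\left(p \right)}} = \frac{1}{- \frac{62}{9}} = - \frac{9}{62}$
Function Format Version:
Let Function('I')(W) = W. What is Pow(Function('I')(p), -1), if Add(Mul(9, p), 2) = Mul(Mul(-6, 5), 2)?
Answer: Rational(-9, 62) ≈ -0.14516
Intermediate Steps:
p = Rational(-62, 9) (p = Add(Rational(-2, 9), Mul(Rational(1, 9), Mul(Mul(-6, 5), 2))) = Add(Rational(-2, 9), Mul(Rational(1, 9), Mul(-30, 2))) = Add(Rational(-2, 9), Mul(Rational(1, 9), -60)) = Add(Rational(-2, 9), Rational(-20, 3)) = Rational(-62, 9) ≈ -6.8889)
Pow(Function('I')(p), -1) = Pow(Rational(-62, 9), -1) = Rational(-9, 62)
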